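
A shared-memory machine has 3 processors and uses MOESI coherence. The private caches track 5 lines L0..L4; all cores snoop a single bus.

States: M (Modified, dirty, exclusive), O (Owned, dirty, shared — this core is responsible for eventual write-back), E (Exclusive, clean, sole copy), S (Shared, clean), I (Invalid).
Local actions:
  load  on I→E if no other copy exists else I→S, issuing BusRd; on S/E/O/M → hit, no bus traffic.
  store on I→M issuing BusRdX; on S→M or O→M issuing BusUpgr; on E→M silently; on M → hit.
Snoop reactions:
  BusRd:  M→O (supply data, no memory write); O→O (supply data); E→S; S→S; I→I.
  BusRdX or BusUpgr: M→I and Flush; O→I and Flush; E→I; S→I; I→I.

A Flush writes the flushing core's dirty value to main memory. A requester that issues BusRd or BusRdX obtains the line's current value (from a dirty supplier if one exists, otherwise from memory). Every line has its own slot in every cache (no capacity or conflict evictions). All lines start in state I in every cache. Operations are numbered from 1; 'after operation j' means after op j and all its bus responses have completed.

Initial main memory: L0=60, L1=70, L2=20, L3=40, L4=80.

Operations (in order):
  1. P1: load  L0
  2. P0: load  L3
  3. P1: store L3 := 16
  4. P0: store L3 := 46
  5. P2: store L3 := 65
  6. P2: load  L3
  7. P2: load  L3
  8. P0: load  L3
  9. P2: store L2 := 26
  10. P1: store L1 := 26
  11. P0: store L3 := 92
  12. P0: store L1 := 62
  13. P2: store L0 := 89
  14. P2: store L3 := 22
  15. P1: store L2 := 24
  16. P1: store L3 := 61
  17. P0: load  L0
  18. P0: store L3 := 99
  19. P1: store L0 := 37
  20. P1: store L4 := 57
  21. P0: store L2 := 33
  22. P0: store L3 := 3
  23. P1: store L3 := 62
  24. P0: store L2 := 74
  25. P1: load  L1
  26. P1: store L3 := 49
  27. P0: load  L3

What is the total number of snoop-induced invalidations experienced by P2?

invalidations = 4

[1] P1: load  L0 | P0:I, P1:E(60), P2:I | bus: BusRd
[2] P0: load  L3 | P0:E(40), P1:I, P2:I | bus: BusRd
[3] P1: store L3 := 16 | P0:I, P1:M(16), P2:I | bus: BusRdX
[4] P0: store L3 := 46 | P0:M(46), P1:I, P2:I | bus: BusRdX,Flush
[5] P2: store L3 := 65 | P0:I, P1:I, P2:M(65) | bus: BusRdX,Flush
[6] P2: load  L3 | P0:I, P1:I, P2:M(65) | bus: none
[7] P2: load  L3 | P0:I, P1:I, P2:M(65) | bus: none
[8] P0: load  L3 | P0:S(65), P1:I, P2:O(65) | bus: BusRd
[9] P2: store L2 := 26 | P0:I, P1:I, P2:M(26) | bus: BusRdX
[10] P1: store L1 := 26 | P0:I, P1:M(26), P2:I | bus: BusRdX
[11] P0: store L3 := 92 | P0:M(92), P1:I, P2:I | bus: BusUpgr,Flush
[12] P0: store L1 := 62 | P0:M(62), P1:I, P2:I | bus: BusRdX,Flush
[13] P2: store L0 := 89 | P0:I, P1:I, P2:M(89) | bus: BusRdX
[14] P2: store L3 := 22 | P0:I, P1:I, P2:M(22) | bus: BusRdX,Flush
[15] P1: store L2 := 24 | P0:I, P1:M(24), P2:I | bus: BusRdX,Flush
[16] P1: store L3 := 61 | P0:I, P1:M(61), P2:I | bus: BusRdX,Flush
[17] P0: load  L0 | P0:S(89), P1:I, P2:O(89) | bus: BusRd
[18] P0: store L3 := 99 | P0:M(99), P1:I, P2:I | bus: BusRdX,Flush
[19] P1: store L0 := 37 | P0:I, P1:M(37), P2:I | bus: BusRdX,Flush
[20] P1: store L4 := 57 | P0:I, P1:M(57), P2:I | bus: BusRdX
[21] P0: store L2 := 33 | P0:M(33), P1:I, P2:I | bus: BusRdX,Flush
[22] P0: store L3 := 3 | P0:M(3), P1:I, P2:I | bus: none
[23] P1: store L3 := 62 | P0:I, P1:M(62), P2:I | bus: BusRdX,Flush
[24] P0: store L2 := 74 | P0:M(74), P1:I, P2:I | bus: none
[25] P1: load  L1 | P0:O(62), P1:S(62), P2:I | bus: BusRd
[26] P1: store L3 := 49 | P0:I, P1:M(49), P2:I | bus: none
[27] P0: load  L3 | P0:S(49), P1:O(49), P2:I | bus: BusRd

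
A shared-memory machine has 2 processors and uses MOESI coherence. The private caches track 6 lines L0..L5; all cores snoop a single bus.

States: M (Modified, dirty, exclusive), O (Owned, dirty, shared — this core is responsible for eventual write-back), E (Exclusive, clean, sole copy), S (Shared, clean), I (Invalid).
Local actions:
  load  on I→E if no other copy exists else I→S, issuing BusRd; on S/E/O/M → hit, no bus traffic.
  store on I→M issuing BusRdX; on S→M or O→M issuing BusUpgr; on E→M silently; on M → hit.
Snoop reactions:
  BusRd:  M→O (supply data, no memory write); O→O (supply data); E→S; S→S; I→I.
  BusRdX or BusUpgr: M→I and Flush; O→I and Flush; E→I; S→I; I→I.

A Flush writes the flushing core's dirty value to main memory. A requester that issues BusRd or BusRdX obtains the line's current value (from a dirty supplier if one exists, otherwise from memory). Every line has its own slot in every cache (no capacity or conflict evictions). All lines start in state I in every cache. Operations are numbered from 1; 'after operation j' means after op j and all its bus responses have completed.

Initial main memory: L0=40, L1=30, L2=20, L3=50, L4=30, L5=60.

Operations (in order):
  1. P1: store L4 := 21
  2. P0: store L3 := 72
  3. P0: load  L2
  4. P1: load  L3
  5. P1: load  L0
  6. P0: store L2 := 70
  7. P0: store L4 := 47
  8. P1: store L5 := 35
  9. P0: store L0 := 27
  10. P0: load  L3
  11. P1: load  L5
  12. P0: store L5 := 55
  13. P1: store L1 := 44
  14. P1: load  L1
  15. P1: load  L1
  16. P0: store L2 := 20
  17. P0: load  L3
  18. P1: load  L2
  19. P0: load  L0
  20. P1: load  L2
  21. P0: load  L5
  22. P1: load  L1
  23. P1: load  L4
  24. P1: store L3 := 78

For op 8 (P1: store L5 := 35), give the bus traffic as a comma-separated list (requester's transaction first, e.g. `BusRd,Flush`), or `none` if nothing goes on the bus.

step 1: P1: store L4 := 21  ⟶  IM  (L4)  txn=BusRdX  M[L4]=30
step 2: P0: store L3 := 72  ⟶  MI  (L3)  txn=BusRdX  M[L3]=50
step 3: P0: load  L2  ⟶  EI  (L2)  txn=BusRd  M[L2]=20
step 4: P1: load  L3  ⟶  OS  (L3)  txn=BusRd  M[L3]=50
step 5: P1: load  L0  ⟶  IE  (L0)  txn=BusRd  M[L0]=40
step 6: P0: store L2 := 70  ⟶  MI  (L2)  txn=∅  M[L2]=20
step 7: P0: store L4 := 47  ⟶  MI  (L4)  txn=BusRdX+Flush  M[L4]=21
step 8: P1: store L5 := 35  ⟶  IM  (L5)  txn=BusRdX  M[L5]=60
step 9: P0: store L0 := 27  ⟶  MI  (L0)  txn=BusRdX  M[L0]=40
step 10: P0: load  L3  ⟶  OS  (L3)  txn=∅  M[L3]=50
step 11: P1: load  L5  ⟶  IM  (L5)  txn=∅  M[L5]=60
step 12: P0: store L5 := 55  ⟶  MI  (L5)  txn=BusRdX+Flush  M[L5]=35
step 13: P1: store L1 := 44  ⟶  IM  (L1)  txn=BusRdX  M[L1]=30
step 14: P1: load  L1  ⟶  IM  (L1)  txn=∅  M[L1]=30
step 15: P1: load  L1  ⟶  IM  (L1)  txn=∅  M[L1]=30
step 16: P0: store L2 := 20  ⟶  MI  (L2)  txn=∅  M[L2]=20
step 17: P0: load  L3  ⟶  OS  (L3)  txn=∅  M[L3]=50
step 18: P1: load  L2  ⟶  OS  (L2)  txn=BusRd  M[L2]=20
step 19: P0: load  L0  ⟶  MI  (L0)  txn=∅  M[L0]=40
step 20: P1: load  L2  ⟶  OS  (L2)  txn=∅  M[L2]=20
step 21: P0: load  L5  ⟶  MI  (L5)  txn=∅  M[L5]=35
step 22: P1: load  L1  ⟶  IM  (L1)  txn=∅  M[L1]=30
step 23: P1: load  L4  ⟶  OS  (L4)  txn=BusRd  M[L4]=21
step 24: P1: store L3 := 78  ⟶  IM  (L3)  txn=BusUpgr+Flush  M[L3]=72

bus = BusRdX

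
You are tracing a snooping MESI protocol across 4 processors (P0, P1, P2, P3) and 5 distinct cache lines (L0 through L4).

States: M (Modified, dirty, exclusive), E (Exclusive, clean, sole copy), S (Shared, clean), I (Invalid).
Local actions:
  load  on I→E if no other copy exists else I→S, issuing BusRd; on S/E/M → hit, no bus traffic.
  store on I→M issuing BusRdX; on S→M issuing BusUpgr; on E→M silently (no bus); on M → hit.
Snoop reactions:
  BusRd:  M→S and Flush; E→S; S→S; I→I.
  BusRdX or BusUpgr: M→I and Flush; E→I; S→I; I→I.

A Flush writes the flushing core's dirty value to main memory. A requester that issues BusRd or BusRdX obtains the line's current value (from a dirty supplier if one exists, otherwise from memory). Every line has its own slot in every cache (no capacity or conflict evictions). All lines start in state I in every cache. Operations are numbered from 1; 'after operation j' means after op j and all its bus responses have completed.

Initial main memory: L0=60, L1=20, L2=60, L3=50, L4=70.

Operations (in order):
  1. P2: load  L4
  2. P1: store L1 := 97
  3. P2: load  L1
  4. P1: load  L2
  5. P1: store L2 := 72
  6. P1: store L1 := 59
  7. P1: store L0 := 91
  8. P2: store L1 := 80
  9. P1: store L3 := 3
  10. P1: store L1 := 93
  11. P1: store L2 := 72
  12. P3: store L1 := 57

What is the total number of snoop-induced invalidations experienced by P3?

invalidations = 0

[1] P2: load  L4 | P0:I, P1:I, P2:E(70), P3:I | bus: BusRd
[2] P1: store L1 := 97 | P0:I, P1:M(97), P2:I, P3:I | bus: BusRdX
[3] P2: load  L1 | P0:I, P1:S(97), P2:S(97), P3:I | bus: BusRd,Flush
[4] P1: load  L2 | P0:I, P1:E(60), P2:I, P3:I | bus: BusRd
[5] P1: store L2 := 72 | P0:I, P1:M(72), P2:I, P3:I | bus: none
[6] P1: store L1 := 59 | P0:I, P1:M(59), P2:I, P3:I | bus: BusUpgr
[7] P1: store L0 := 91 | P0:I, P1:M(91), P2:I, P3:I | bus: BusRdX
[8] P2: store L1 := 80 | P0:I, P1:I, P2:M(80), P3:I | bus: BusRdX,Flush
[9] P1: store L3 := 3 | P0:I, P1:M(3), P2:I, P3:I | bus: BusRdX
[10] P1: store L1 := 93 | P0:I, P1:M(93), P2:I, P3:I | bus: BusRdX,Flush
[11] P1: store L2 := 72 | P0:I, P1:M(72), P2:I, P3:I | bus: none
[12] P3: store L1 := 57 | P0:I, P1:I, P2:I, P3:M(57) | bus: BusRdX,Flush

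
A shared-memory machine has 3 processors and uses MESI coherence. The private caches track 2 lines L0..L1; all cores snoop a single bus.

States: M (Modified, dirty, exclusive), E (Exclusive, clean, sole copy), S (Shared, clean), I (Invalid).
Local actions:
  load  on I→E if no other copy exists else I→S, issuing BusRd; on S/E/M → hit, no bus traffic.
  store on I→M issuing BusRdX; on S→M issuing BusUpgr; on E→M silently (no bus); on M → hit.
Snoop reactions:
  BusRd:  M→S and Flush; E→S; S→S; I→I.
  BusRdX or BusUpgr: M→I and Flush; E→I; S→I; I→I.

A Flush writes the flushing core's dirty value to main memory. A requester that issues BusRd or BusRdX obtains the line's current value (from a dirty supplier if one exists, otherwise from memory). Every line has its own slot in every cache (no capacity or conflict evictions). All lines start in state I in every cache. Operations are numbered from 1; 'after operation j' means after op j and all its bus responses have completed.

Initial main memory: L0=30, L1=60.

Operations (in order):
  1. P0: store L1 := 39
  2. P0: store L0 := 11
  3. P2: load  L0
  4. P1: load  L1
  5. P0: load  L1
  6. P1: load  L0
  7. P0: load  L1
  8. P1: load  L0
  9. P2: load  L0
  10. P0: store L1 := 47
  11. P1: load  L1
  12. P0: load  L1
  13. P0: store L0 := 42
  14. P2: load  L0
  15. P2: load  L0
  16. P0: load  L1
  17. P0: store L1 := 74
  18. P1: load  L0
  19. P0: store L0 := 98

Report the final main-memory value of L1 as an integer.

memory[L1] = 47

1. P0: store L1 := 39  bus=[BusRdX]  L1: P0=M P1=I P2=I  mem[L1]=60
2. P0: store L0 := 11  bus=[BusRdX]  L0: P0=M P1=I P2=I  mem[L0]=30
3. P2: load  L0  bus=[BusRd,Flush]  L0: P0=S P1=I P2=S  mem[L0]=11
4. P1: load  L1  bus=[BusRd,Flush]  L1: P0=S P1=S P2=I  mem[L1]=39
5. P0: load  L1  bus=[-]  L1: P0=S P1=S P2=I  mem[L1]=39
6. P1: load  L0  bus=[BusRd]  L0: P0=S P1=S P2=S  mem[L0]=11
7. P0: load  L1  bus=[-]  L1: P0=S P1=S P2=I  mem[L1]=39
8. P1: load  L0  bus=[-]  L0: P0=S P1=S P2=S  mem[L0]=11
9. P2: load  L0  bus=[-]  L0: P0=S P1=S P2=S  mem[L0]=11
10. P0: store L1 := 47  bus=[BusUpgr]  L1: P0=M P1=I P2=I  mem[L1]=39
11. P1: load  L1  bus=[BusRd,Flush]  L1: P0=S P1=S P2=I  mem[L1]=47
12. P0: load  L1  bus=[-]  L1: P0=S P1=S P2=I  mem[L1]=47
13. P0: store L0 := 42  bus=[BusUpgr]  L0: P0=M P1=I P2=I  mem[L0]=11
14. P2: load  L0  bus=[BusRd,Flush]  L0: P0=S P1=I P2=S  mem[L0]=42
15. P2: load  L0  bus=[-]  L0: P0=S P1=I P2=S  mem[L0]=42
16. P0: load  L1  bus=[-]  L1: P0=S P1=S P2=I  mem[L1]=47
17. P0: store L1 := 74  bus=[BusUpgr]  L1: P0=M P1=I P2=I  mem[L1]=47
18. P1: load  L0  bus=[BusRd]  L0: P0=S P1=S P2=S  mem[L0]=42
19. P0: store L0 := 98  bus=[BusUpgr]  L0: P0=M P1=I P2=I  mem[L0]=42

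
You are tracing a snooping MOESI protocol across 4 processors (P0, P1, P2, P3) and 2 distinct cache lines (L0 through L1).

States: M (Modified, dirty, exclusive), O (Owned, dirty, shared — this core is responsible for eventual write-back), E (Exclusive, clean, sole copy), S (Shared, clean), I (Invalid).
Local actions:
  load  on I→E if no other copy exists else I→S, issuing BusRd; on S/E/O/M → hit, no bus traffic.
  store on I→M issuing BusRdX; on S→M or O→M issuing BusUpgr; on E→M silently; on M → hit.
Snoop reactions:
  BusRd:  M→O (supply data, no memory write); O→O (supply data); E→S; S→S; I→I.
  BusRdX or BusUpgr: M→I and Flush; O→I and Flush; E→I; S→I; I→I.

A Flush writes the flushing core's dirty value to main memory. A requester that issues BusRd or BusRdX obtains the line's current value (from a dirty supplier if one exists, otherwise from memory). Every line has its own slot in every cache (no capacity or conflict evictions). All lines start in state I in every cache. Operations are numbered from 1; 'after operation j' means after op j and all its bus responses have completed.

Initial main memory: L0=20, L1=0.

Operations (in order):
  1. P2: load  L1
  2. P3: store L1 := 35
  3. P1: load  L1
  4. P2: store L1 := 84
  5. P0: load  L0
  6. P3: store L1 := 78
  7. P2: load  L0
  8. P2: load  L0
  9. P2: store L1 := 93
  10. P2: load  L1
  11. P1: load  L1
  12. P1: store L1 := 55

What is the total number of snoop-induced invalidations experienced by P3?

1. P2: load  L1  bus=[BusRd]  L1: P0=I P1=I P2=E P3=I  mem[L1]=0
2. P3: store L1 := 35  bus=[BusRdX]  L1: P0=I P1=I P2=I P3=M  mem[L1]=0
3. P1: load  L1  bus=[BusRd]  L1: P0=I P1=S P2=I P3=O  mem[L1]=0
4. P2: store L1 := 84  bus=[BusRdX,Flush]  L1: P0=I P1=I P2=M P3=I  mem[L1]=35
5. P0: load  L0  bus=[BusRd]  L0: P0=E P1=I P2=I P3=I  mem[L0]=20
6. P3: store L1 := 78  bus=[BusRdX,Flush]  L1: P0=I P1=I P2=I P3=M  mem[L1]=84
7. P2: load  L0  bus=[BusRd]  L0: P0=S P1=I P2=S P3=I  mem[L0]=20
8. P2: load  L0  bus=[-]  L0: P0=S P1=I P2=S P3=I  mem[L0]=20
9. P2: store L1 := 93  bus=[BusRdX,Flush]  L1: P0=I P1=I P2=M P3=I  mem[L1]=78
10. P2: load  L1  bus=[-]  L1: P0=I P1=I P2=M P3=I  mem[L1]=78
11. P1: load  L1  bus=[BusRd]  L1: P0=I P1=S P2=O P3=I  mem[L1]=78
12. P1: store L1 := 55  bus=[BusUpgr,Flush]  L1: P0=I P1=M P2=I P3=I  mem[L1]=93

invalidations = 2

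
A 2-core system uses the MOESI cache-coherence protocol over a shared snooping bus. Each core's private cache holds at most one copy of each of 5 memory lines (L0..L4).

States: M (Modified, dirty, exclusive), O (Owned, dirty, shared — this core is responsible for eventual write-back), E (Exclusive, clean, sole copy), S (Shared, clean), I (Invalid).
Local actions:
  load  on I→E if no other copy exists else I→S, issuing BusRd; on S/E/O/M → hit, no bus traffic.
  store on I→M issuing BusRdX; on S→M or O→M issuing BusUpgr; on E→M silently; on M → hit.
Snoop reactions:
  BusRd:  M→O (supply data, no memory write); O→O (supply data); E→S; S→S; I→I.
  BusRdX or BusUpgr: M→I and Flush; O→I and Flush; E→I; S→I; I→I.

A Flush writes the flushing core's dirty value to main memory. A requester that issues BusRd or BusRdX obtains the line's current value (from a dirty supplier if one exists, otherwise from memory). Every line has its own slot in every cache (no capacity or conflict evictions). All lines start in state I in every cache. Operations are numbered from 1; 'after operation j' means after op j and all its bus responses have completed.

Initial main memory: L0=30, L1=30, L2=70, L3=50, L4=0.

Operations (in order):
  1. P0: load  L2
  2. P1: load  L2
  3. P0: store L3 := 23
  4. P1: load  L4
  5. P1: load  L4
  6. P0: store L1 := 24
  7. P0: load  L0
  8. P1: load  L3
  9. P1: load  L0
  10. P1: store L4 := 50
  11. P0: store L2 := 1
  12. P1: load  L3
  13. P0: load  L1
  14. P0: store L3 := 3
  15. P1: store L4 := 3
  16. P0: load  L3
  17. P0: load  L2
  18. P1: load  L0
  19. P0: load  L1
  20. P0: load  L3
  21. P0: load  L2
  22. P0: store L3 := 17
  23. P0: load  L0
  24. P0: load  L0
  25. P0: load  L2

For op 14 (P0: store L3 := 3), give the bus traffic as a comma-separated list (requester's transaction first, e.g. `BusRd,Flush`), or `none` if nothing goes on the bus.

1. P0: load  L2  bus=[BusRd]  L2: P0=E P1=I  mem[L2]=70
2. P1: load  L2  bus=[BusRd]  L2: P0=S P1=S  mem[L2]=70
3. P0: store L3 := 23  bus=[BusRdX]  L3: P0=M P1=I  mem[L3]=50
4. P1: load  L4  bus=[BusRd]  L4: P0=I P1=E  mem[L4]=0
5. P1: load  L4  bus=[-]  L4: P0=I P1=E  mem[L4]=0
6. P0: store L1 := 24  bus=[BusRdX]  L1: P0=M P1=I  mem[L1]=30
7. P0: load  L0  bus=[BusRd]  L0: P0=E P1=I  mem[L0]=30
8. P1: load  L3  bus=[BusRd]  L3: P0=O P1=S  mem[L3]=50
9. P1: load  L0  bus=[BusRd]  L0: P0=S P1=S  mem[L0]=30
10. P1: store L4 := 50  bus=[-]  L4: P0=I P1=M  mem[L4]=0
11. P0: store L2 := 1  bus=[BusUpgr]  L2: P0=M P1=I  mem[L2]=70
12. P1: load  L3  bus=[-]  L3: P0=O P1=S  mem[L3]=50
13. P0: load  L1  bus=[-]  L1: P0=M P1=I  mem[L1]=30
14. P0: store L3 := 3  bus=[BusUpgr]  L3: P0=M P1=I  mem[L3]=50
15. P1: store L4 := 3  bus=[-]  L4: P0=I P1=M  mem[L4]=0
16. P0: load  L3  bus=[-]  L3: P0=M P1=I  mem[L3]=50
17. P0: load  L2  bus=[-]  L2: P0=M P1=I  mem[L2]=70
18. P1: load  L0  bus=[-]  L0: P0=S P1=S  mem[L0]=30
19. P0: load  L1  bus=[-]  L1: P0=M P1=I  mem[L1]=30
20. P0: load  L3  bus=[-]  L3: P0=M P1=I  mem[L3]=50
21. P0: load  L2  bus=[-]  L2: P0=M P1=I  mem[L2]=70
22. P0: store L3 := 17  bus=[-]  L3: P0=M P1=I  mem[L3]=50
23. P0: load  L0  bus=[-]  L0: P0=S P1=S  mem[L0]=30
24. P0: load  L0  bus=[-]  L0: P0=S P1=S  mem[L0]=30
25. P0: load  L2  bus=[-]  L2: P0=M P1=I  mem[L2]=70

bus = BusUpgr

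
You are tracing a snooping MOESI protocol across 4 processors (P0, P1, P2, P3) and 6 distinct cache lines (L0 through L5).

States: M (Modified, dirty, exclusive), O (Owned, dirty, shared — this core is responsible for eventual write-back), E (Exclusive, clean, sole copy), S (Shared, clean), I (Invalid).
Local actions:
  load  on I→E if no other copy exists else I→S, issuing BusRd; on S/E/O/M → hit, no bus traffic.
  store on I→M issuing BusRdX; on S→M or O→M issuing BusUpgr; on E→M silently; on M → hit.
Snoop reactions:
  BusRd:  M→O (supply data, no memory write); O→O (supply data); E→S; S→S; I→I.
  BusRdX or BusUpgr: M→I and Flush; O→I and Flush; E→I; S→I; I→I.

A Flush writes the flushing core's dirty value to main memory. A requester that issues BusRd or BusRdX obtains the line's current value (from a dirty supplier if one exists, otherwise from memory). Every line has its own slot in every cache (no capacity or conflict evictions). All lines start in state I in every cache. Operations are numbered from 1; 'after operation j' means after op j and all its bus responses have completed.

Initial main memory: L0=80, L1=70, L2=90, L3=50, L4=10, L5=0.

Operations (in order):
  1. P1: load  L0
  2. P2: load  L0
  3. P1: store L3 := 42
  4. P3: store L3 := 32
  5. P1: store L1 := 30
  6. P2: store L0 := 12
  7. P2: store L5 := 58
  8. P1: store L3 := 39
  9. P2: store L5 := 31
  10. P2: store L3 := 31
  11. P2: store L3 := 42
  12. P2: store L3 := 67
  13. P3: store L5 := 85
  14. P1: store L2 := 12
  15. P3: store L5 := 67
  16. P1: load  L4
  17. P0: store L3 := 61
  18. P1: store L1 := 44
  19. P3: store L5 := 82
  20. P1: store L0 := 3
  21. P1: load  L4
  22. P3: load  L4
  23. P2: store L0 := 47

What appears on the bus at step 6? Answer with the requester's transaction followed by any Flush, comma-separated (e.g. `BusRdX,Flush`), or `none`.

  op1 P1: load  L0 → I/E/I/I on L0; bus BusRd; mem=80
  op2 P2: load  L0 → I/S/S/I on L0; bus BusRd; mem=80
  op3 P1: store L3 := 42 → I/M/I/I on L3; bus BusRdX; mem=50
  op4 P3: store L3 := 32 → I/I/I/M on L3; bus BusRdX Flush; mem=42
  op5 P1: store L1 := 30 → I/M/I/I on L1; bus BusRdX; mem=70
  op6 P2: store L0 := 12 → I/I/M/I on L0; bus BusUpgr; mem=80
  op7 P2: store L5 := 58 → I/I/M/I on L5; bus BusRdX; mem=0
  op8 P1: store L3 := 39 → I/M/I/I on L3; bus BusRdX Flush; mem=32
  op9 P2: store L5 := 31 → I/I/M/I on L5; bus (none); mem=0
  op10 P2: store L3 := 31 → I/I/M/I on L3; bus BusRdX Flush; mem=39
  op11 P2: store L3 := 42 → I/I/M/I on L3; bus (none); mem=39
  op12 P2: store L3 := 67 → I/I/M/I on L3; bus (none); mem=39
  op13 P3: store L5 := 85 → I/I/I/M on L5; bus BusRdX Flush; mem=31
  op14 P1: store L2 := 12 → I/M/I/I on L2; bus BusRdX; mem=90
  op15 P3: store L5 := 67 → I/I/I/M on L5; bus (none); mem=31
  op16 P1: load  L4 → I/E/I/I on L4; bus BusRd; mem=10
  op17 P0: store L3 := 61 → M/I/I/I on L3; bus BusRdX Flush; mem=67
  op18 P1: store L1 := 44 → I/M/I/I on L1; bus (none); mem=70
  op19 P3: store L5 := 82 → I/I/I/M on L5; bus (none); mem=31
  op20 P1: store L0 := 3 → I/M/I/I on L0; bus BusRdX Flush; mem=12
  op21 P1: load  L4 → I/E/I/I on L4; bus (none); mem=10
  op22 P3: load  L4 → I/S/I/S on L4; bus BusRd; mem=10
  op23 P2: store L0 := 47 → I/I/M/I on L0; bus BusRdX Flush; mem=3

bus = BusUpgr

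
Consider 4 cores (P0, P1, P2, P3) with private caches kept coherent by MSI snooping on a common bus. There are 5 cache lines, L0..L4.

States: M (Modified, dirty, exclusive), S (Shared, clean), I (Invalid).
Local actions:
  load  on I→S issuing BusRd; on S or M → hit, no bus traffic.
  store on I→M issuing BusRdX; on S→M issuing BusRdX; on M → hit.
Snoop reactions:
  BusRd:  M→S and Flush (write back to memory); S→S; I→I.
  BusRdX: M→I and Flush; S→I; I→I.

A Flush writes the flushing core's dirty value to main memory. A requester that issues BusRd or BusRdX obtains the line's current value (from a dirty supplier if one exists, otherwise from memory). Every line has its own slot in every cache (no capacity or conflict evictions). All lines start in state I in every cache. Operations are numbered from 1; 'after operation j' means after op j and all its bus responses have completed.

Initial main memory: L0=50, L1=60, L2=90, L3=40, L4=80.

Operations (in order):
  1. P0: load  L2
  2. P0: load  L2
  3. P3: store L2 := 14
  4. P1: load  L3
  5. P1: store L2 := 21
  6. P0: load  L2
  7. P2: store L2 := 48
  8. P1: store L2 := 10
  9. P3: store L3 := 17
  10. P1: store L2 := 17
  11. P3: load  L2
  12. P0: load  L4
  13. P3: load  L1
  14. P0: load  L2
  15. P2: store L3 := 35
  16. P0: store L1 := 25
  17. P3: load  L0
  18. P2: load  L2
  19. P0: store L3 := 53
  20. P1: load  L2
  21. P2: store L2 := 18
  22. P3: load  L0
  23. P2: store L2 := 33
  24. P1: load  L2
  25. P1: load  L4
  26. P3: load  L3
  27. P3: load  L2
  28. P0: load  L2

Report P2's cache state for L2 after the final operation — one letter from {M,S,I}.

state = S

  op1 P0: load  L2 → S/I/I/I on L2; bus BusRd; mem=90
  op2 P0: load  L2 → S/I/I/I on L2; bus (none); mem=90
  op3 P3: store L2 := 14 → I/I/I/M on L2; bus BusRdX; mem=90
  op4 P1: load  L3 → I/S/I/I on L3; bus BusRd; mem=40
  op5 P1: store L2 := 21 → I/M/I/I on L2; bus BusRdX Flush; mem=14
  op6 P0: load  L2 → S/S/I/I on L2; bus BusRd Flush; mem=21
  op7 P2: store L2 := 48 → I/I/M/I on L2; bus BusRdX; mem=21
  op8 P1: store L2 := 10 → I/M/I/I on L2; bus BusRdX Flush; mem=48
  op9 P3: store L3 := 17 → I/I/I/M on L3; bus BusRdX; mem=40
  op10 P1: store L2 := 17 → I/M/I/I on L2; bus (none); mem=48
  op11 P3: load  L2 → I/S/I/S on L2; bus BusRd Flush; mem=17
  op12 P0: load  L4 → S/I/I/I on L4; bus BusRd; mem=80
  op13 P3: load  L1 → I/I/I/S on L1; bus BusRd; mem=60
  op14 P0: load  L2 → S/S/I/S on L2; bus BusRd; mem=17
  op15 P2: store L3 := 35 → I/I/M/I on L3; bus BusRdX Flush; mem=17
  op16 P0: store L1 := 25 → M/I/I/I on L1; bus BusRdX; mem=60
  op17 P3: load  L0 → I/I/I/S on L0; bus BusRd; mem=50
  op18 P2: load  L2 → S/S/S/S on L2; bus BusRd; mem=17
  op19 P0: store L3 := 53 → M/I/I/I on L3; bus BusRdX Flush; mem=35
  op20 P1: load  L2 → S/S/S/S on L2; bus (none); mem=17
  op21 P2: store L2 := 18 → I/I/M/I on L2; bus BusRdX; mem=17
  op22 P3: load  L0 → I/I/I/S on L0; bus (none); mem=50
  op23 P2: store L2 := 33 → I/I/M/I on L2; bus (none); mem=17
  op24 P1: load  L2 → I/S/S/I on L2; bus BusRd Flush; mem=33
  op25 P1: load  L4 → S/S/I/I on L4; bus BusRd; mem=80
  op26 P3: load  L3 → S/I/I/S on L3; bus BusRd Flush; mem=53
  op27 P3: load  L2 → I/S/S/S on L2; bus BusRd; mem=33
  op28 P0: load  L2 → S/S/S/S on L2; bus BusRd; mem=33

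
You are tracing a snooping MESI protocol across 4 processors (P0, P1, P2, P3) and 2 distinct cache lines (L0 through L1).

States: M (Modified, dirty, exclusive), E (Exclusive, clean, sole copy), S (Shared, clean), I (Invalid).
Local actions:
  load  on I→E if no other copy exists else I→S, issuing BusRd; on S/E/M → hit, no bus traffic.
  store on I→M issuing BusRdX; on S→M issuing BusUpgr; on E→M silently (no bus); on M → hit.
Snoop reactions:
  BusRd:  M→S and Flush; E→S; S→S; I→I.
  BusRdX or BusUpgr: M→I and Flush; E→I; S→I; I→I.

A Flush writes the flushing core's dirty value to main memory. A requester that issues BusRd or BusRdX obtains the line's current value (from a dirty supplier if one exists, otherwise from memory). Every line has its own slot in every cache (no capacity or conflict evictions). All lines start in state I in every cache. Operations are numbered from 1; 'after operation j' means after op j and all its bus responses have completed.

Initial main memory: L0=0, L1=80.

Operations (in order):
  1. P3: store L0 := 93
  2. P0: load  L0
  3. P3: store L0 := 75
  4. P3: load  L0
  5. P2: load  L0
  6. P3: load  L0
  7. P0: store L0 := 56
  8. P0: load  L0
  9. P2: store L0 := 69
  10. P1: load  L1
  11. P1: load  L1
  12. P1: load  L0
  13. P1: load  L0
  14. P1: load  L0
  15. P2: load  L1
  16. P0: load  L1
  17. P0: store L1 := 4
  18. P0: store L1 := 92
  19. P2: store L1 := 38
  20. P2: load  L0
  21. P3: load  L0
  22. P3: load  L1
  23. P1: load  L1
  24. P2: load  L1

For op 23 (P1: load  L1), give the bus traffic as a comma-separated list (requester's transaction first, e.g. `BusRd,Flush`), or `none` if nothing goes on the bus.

bus = BusRd

  op1 P3: store L0 := 93 → I/I/I/M on L0; bus BusRdX; mem=0
  op2 P0: load  L0 → S/I/I/S on L0; bus BusRd Flush; mem=93
  op3 P3: store L0 := 75 → I/I/I/M on L0; bus BusUpgr; mem=93
  op4 P3: load  L0 → I/I/I/M on L0; bus (none); mem=93
  op5 P2: load  L0 → I/I/S/S on L0; bus BusRd Flush; mem=75
  op6 P3: load  L0 → I/I/S/S on L0; bus (none); mem=75
  op7 P0: store L0 := 56 → M/I/I/I on L0; bus BusRdX; mem=75
  op8 P0: load  L0 → M/I/I/I on L0; bus (none); mem=75
  op9 P2: store L0 := 69 → I/I/M/I on L0; bus BusRdX Flush; mem=56
  op10 P1: load  L1 → I/E/I/I on L1; bus BusRd; mem=80
  op11 P1: load  L1 → I/E/I/I on L1; bus (none); mem=80
  op12 P1: load  L0 → I/S/S/I on L0; bus BusRd Flush; mem=69
  op13 P1: load  L0 → I/S/S/I on L0; bus (none); mem=69
  op14 P1: load  L0 → I/S/S/I on L0; bus (none); mem=69
  op15 P2: load  L1 → I/S/S/I on L1; bus BusRd; mem=80
  op16 P0: load  L1 → S/S/S/I on L1; bus BusRd; mem=80
  op17 P0: store L1 := 4 → M/I/I/I on L1; bus BusUpgr; mem=80
  op18 P0: store L1 := 92 → M/I/I/I on L1; bus (none); mem=80
  op19 P2: store L1 := 38 → I/I/M/I on L1; bus BusRdX Flush; mem=92
  op20 P2: load  L0 → I/S/S/I on L0; bus (none); mem=69
  op21 P3: load  L0 → I/S/S/S on L0; bus BusRd; mem=69
  op22 P3: load  L1 → I/I/S/S on L1; bus BusRd Flush; mem=38
  op23 P1: load  L1 → I/S/S/S on L1; bus BusRd; mem=38
  op24 P2: load  L1 → I/S/S/S on L1; bus (none); mem=38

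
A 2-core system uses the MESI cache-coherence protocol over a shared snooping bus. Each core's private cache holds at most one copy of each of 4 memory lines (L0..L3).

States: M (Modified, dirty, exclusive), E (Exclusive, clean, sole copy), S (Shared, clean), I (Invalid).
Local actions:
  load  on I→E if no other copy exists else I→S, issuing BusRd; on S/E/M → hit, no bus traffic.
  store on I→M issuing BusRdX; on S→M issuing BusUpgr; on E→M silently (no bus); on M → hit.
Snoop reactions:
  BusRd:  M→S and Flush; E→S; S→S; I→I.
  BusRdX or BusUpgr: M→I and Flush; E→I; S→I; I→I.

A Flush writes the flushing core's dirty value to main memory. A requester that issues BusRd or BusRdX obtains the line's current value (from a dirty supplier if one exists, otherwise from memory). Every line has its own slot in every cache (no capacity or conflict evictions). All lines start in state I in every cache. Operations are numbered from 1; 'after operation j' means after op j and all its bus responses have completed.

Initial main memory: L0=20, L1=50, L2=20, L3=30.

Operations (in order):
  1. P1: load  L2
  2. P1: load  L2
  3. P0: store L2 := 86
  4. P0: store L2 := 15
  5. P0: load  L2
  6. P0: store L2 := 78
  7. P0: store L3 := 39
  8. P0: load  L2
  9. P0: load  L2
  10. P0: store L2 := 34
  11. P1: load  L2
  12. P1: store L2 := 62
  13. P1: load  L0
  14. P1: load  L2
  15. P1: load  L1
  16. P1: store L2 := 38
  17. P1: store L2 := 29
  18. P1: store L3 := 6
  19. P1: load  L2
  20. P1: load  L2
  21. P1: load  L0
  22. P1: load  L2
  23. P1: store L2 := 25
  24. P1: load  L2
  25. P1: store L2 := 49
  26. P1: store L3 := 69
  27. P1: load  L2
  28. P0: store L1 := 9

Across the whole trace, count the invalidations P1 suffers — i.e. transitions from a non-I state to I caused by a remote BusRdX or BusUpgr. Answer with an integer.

step 1: P1: load  L2  ⟶  IE  (L2)  txn=BusRd  M[L2]=20
step 2: P1: load  L2  ⟶  IE  (L2)  txn=∅  M[L2]=20
step 3: P0: store L2 := 86  ⟶  MI  (L2)  txn=BusRdX  M[L2]=20
step 4: P0: store L2 := 15  ⟶  MI  (L2)  txn=∅  M[L2]=20
step 5: P0: load  L2  ⟶  MI  (L2)  txn=∅  M[L2]=20
step 6: P0: store L2 := 78  ⟶  MI  (L2)  txn=∅  M[L2]=20
step 7: P0: store L3 := 39  ⟶  MI  (L3)  txn=BusRdX  M[L3]=30
step 8: P0: load  L2  ⟶  MI  (L2)  txn=∅  M[L2]=20
step 9: P0: load  L2  ⟶  MI  (L2)  txn=∅  M[L2]=20
step 10: P0: store L2 := 34  ⟶  MI  (L2)  txn=∅  M[L2]=20
step 11: P1: load  L2  ⟶  SS  (L2)  txn=BusRd+Flush  M[L2]=34
step 12: P1: store L2 := 62  ⟶  IM  (L2)  txn=BusUpgr  M[L2]=34
step 13: P1: load  L0  ⟶  IE  (L0)  txn=BusRd  M[L0]=20
step 14: P1: load  L2  ⟶  IM  (L2)  txn=∅  M[L2]=34
step 15: P1: load  L1  ⟶  IE  (L1)  txn=BusRd  M[L1]=50
step 16: P1: store L2 := 38  ⟶  IM  (L2)  txn=∅  M[L2]=34
step 17: P1: store L2 := 29  ⟶  IM  (L2)  txn=∅  M[L2]=34
step 18: P1: store L3 := 6  ⟶  IM  (L3)  txn=BusRdX+Flush  M[L3]=39
step 19: P1: load  L2  ⟶  IM  (L2)  txn=∅  M[L2]=34
step 20: P1: load  L2  ⟶  IM  (L2)  txn=∅  M[L2]=34
step 21: P1: load  L0  ⟶  IE  (L0)  txn=∅  M[L0]=20
step 22: P1: load  L2  ⟶  IM  (L2)  txn=∅  M[L2]=34
step 23: P1: store L2 := 25  ⟶  IM  (L2)  txn=∅  M[L2]=34
step 24: P1: load  L2  ⟶  IM  (L2)  txn=∅  M[L2]=34
step 25: P1: store L2 := 49  ⟶  IM  (L2)  txn=∅  M[L2]=34
step 26: P1: store L3 := 69  ⟶  IM  (L3)  txn=∅  M[L3]=39
step 27: P1: load  L2  ⟶  IM  (L2)  txn=∅  M[L2]=34
step 28: P0: store L1 := 9  ⟶  MI  (L1)  txn=BusRdX  M[L1]=50

invalidations = 2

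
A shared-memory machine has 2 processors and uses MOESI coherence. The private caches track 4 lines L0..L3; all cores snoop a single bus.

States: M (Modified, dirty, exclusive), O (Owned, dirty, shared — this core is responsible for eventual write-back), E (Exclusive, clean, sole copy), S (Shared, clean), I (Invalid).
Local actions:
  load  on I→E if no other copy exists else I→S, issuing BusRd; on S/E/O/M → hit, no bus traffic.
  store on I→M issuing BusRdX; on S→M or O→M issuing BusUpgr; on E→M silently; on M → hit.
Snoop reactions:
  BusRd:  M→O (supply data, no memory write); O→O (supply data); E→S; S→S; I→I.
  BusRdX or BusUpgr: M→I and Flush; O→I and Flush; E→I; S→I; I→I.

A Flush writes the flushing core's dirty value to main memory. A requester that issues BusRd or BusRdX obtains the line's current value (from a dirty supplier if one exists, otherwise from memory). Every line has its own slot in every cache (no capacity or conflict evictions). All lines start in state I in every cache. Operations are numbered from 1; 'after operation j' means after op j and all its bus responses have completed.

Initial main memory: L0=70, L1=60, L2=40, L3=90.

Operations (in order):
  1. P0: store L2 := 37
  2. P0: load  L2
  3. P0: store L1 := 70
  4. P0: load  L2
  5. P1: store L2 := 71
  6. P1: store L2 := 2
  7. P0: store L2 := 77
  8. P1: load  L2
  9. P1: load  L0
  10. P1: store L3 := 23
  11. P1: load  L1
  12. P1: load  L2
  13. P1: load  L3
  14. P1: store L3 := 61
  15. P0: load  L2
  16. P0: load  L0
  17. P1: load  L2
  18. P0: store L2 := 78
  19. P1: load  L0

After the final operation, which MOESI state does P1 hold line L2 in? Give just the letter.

1. P0: store L2 := 37  bus=[BusRdX]  L2: P0=M P1=I  mem[L2]=40
2. P0: load  L2  bus=[-]  L2: P0=M P1=I  mem[L2]=40
3. P0: store L1 := 70  bus=[BusRdX]  L1: P0=M P1=I  mem[L1]=60
4. P0: load  L2  bus=[-]  L2: P0=M P1=I  mem[L2]=40
5. P1: store L2 := 71  bus=[BusRdX,Flush]  L2: P0=I P1=M  mem[L2]=37
6. P1: store L2 := 2  bus=[-]  L2: P0=I P1=M  mem[L2]=37
7. P0: store L2 := 77  bus=[BusRdX,Flush]  L2: P0=M P1=I  mem[L2]=2
8. P1: load  L2  bus=[BusRd]  L2: P0=O P1=S  mem[L2]=2
9. P1: load  L0  bus=[BusRd]  L0: P0=I P1=E  mem[L0]=70
10. P1: store L3 := 23  bus=[BusRdX]  L3: P0=I P1=M  mem[L3]=90
11. P1: load  L1  bus=[BusRd]  L1: P0=O P1=S  mem[L1]=60
12. P1: load  L2  bus=[-]  L2: P0=O P1=S  mem[L2]=2
13. P1: load  L3  bus=[-]  L3: P0=I P1=M  mem[L3]=90
14. P1: store L3 := 61  bus=[-]  L3: P0=I P1=M  mem[L3]=90
15. P0: load  L2  bus=[-]  L2: P0=O P1=S  mem[L2]=2
16. P0: load  L0  bus=[BusRd]  L0: P0=S P1=S  mem[L0]=70
17. P1: load  L2  bus=[-]  L2: P0=O P1=S  mem[L2]=2
18. P0: store L2 := 78  bus=[BusUpgr]  L2: P0=M P1=I  mem[L2]=2
19. P1: load  L0  bus=[-]  L0: P0=S P1=S  mem[L0]=70

state = I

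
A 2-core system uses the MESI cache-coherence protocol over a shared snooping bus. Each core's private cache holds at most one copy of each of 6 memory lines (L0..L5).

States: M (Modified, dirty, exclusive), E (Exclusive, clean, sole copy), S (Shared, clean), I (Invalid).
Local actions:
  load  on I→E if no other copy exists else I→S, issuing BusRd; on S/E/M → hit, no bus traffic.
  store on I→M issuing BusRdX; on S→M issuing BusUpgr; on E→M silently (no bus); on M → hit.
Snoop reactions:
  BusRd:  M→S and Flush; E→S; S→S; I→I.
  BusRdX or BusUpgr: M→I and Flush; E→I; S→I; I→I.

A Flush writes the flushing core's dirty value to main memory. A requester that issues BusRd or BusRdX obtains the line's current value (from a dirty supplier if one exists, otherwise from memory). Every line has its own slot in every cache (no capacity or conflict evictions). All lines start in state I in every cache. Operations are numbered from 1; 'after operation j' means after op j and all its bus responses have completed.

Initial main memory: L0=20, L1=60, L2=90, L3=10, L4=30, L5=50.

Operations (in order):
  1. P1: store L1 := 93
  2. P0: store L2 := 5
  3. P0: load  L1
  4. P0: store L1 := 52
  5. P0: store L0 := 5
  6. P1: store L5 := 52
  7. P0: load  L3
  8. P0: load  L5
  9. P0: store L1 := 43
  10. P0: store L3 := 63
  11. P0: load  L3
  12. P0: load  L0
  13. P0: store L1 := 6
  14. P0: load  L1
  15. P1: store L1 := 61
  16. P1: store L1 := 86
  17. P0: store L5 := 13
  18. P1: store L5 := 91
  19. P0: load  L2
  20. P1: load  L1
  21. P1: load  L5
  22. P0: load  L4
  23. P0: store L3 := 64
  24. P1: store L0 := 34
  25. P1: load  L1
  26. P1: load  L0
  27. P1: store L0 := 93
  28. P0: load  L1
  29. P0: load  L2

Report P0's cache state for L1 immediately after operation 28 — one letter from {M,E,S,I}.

state = S

step 1: P1: store L1 := 93  ⟶  IM  (L1)  txn=BusRdX  M[L1]=60
step 2: P0: store L2 := 5  ⟶  MI  (L2)  txn=BusRdX  M[L2]=90
step 3: P0: load  L1  ⟶  SS  (L1)  txn=BusRd+Flush  M[L1]=93
step 4: P0: store L1 := 52  ⟶  MI  (L1)  txn=BusUpgr  M[L1]=93
step 5: P0: store L0 := 5  ⟶  MI  (L0)  txn=BusRdX  M[L0]=20
step 6: P1: store L5 := 52  ⟶  IM  (L5)  txn=BusRdX  M[L5]=50
step 7: P0: load  L3  ⟶  EI  (L3)  txn=BusRd  M[L3]=10
step 8: P0: load  L5  ⟶  SS  (L5)  txn=BusRd+Flush  M[L5]=52
step 9: P0: store L1 := 43  ⟶  MI  (L1)  txn=∅  M[L1]=93
step 10: P0: store L3 := 63  ⟶  MI  (L3)  txn=∅  M[L3]=10
step 11: P0: load  L3  ⟶  MI  (L3)  txn=∅  M[L3]=10
step 12: P0: load  L0  ⟶  MI  (L0)  txn=∅  M[L0]=20
step 13: P0: store L1 := 6  ⟶  MI  (L1)  txn=∅  M[L1]=93
step 14: P0: load  L1  ⟶  MI  (L1)  txn=∅  M[L1]=93
step 15: P1: store L1 := 61  ⟶  IM  (L1)  txn=BusRdX+Flush  M[L1]=6
step 16: P1: store L1 := 86  ⟶  IM  (L1)  txn=∅  M[L1]=6
step 17: P0: store L5 := 13  ⟶  MI  (L5)  txn=BusUpgr  M[L5]=52
step 18: P1: store L5 := 91  ⟶  IM  (L5)  txn=BusRdX+Flush  M[L5]=13
step 19: P0: load  L2  ⟶  MI  (L2)  txn=∅  M[L2]=90
step 20: P1: load  L1  ⟶  IM  (L1)  txn=∅  M[L1]=6
step 21: P1: load  L5  ⟶  IM  (L5)  txn=∅  M[L5]=13
step 22: P0: load  L4  ⟶  EI  (L4)  txn=BusRd  M[L4]=30
step 23: P0: store L3 := 64  ⟶  MI  (L3)  txn=∅  M[L3]=10
step 24: P1: store L0 := 34  ⟶  IM  (L0)  txn=BusRdX+Flush  M[L0]=5
step 25: P1: load  L1  ⟶  IM  (L1)  txn=∅  M[L1]=6
step 26: P1: load  L0  ⟶  IM  (L0)  txn=∅  M[L0]=5
step 27: P1: store L0 := 93  ⟶  IM  (L0)  txn=∅  M[L0]=5
step 28: P0: load  L1  ⟶  SS  (L1)  txn=BusRd+Flush  M[L1]=86
step 29: P0: load  L2  ⟶  MI  (L2)  txn=∅  M[L2]=90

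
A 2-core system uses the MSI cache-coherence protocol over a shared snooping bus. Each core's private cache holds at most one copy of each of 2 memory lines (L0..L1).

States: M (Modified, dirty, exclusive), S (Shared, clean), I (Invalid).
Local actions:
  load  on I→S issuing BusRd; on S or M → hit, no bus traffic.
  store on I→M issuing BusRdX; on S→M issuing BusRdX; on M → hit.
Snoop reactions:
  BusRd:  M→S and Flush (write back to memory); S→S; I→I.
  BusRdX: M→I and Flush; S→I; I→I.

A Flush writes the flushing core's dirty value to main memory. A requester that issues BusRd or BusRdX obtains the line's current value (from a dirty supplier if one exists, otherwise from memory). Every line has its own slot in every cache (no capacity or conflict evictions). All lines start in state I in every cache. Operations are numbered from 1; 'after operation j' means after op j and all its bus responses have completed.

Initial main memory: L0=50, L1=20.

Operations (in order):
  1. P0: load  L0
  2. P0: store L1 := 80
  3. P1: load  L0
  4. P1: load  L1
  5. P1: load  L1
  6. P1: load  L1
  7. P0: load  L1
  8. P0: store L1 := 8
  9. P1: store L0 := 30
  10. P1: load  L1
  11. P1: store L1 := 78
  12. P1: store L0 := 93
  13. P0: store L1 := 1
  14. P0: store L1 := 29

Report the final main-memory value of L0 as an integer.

1. P0: load  L0  bus=[BusRd]  L0: P0=S P1=I  mem[L0]=50
2. P0: store L1 := 80  bus=[BusRdX]  L1: P0=M P1=I  mem[L1]=20
3. P1: load  L0  bus=[BusRd]  L0: P0=S P1=S  mem[L0]=50
4. P1: load  L1  bus=[BusRd,Flush]  L1: P0=S P1=S  mem[L1]=80
5. P1: load  L1  bus=[-]  L1: P0=S P1=S  mem[L1]=80
6. P1: load  L1  bus=[-]  L1: P0=S P1=S  mem[L1]=80
7. P0: load  L1  bus=[-]  L1: P0=S P1=S  mem[L1]=80
8. P0: store L1 := 8  bus=[BusRdX]  L1: P0=M P1=I  mem[L1]=80
9. P1: store L0 := 30  bus=[BusRdX]  L0: P0=I P1=M  mem[L0]=50
10. P1: load  L1  bus=[BusRd,Flush]  L1: P0=S P1=S  mem[L1]=8
11. P1: store L1 := 78  bus=[BusRdX]  L1: P0=I P1=M  mem[L1]=8
12. P1: store L0 := 93  bus=[-]  L0: P0=I P1=M  mem[L0]=50
13. P0: store L1 := 1  bus=[BusRdX,Flush]  L1: P0=M P1=I  mem[L1]=78
14. P0: store L1 := 29  bus=[-]  L1: P0=M P1=I  mem[L1]=78

memory[L0] = 50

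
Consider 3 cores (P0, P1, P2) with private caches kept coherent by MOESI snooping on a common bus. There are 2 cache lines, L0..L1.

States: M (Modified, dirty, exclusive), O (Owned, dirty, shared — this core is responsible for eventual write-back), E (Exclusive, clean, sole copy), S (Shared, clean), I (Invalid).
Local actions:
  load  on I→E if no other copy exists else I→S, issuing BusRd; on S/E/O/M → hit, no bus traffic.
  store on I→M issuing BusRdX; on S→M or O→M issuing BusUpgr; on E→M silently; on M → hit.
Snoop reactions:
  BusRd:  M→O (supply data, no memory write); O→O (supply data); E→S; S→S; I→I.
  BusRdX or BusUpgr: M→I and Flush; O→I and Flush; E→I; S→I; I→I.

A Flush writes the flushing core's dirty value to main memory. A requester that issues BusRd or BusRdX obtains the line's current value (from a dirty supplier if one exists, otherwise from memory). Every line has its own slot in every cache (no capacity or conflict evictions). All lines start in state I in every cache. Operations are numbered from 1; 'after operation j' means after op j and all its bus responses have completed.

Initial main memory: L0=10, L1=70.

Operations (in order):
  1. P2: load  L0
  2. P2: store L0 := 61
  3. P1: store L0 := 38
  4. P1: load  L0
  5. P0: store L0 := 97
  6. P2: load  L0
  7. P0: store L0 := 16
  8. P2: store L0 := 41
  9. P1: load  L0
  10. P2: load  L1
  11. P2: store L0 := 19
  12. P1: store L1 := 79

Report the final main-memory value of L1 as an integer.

memory[L1] = 70

[1] P2: load  L0 | P0:I, P1:I, P2:E(10) | bus: BusRd
[2] P2: store L0 := 61 | P0:I, P1:I, P2:M(61) | bus: none
[3] P1: store L0 := 38 | P0:I, P1:M(38), P2:I | bus: BusRdX,Flush
[4] P1: load  L0 | P0:I, P1:M(38), P2:I | bus: none
[5] P0: store L0 := 97 | P0:M(97), P1:I, P2:I | bus: BusRdX,Flush
[6] P2: load  L0 | P0:O(97), P1:I, P2:S(97) | bus: BusRd
[7] P0: store L0 := 16 | P0:M(16), P1:I, P2:I | bus: BusUpgr
[8] P2: store L0 := 41 | P0:I, P1:I, P2:M(41) | bus: BusRdX,Flush
[9] P1: load  L0 | P0:I, P1:S(41), P2:O(41) | bus: BusRd
[10] P2: load  L1 | P0:I, P1:I, P2:E(70) | bus: BusRd
[11] P2: store L0 := 19 | P0:I, P1:I, P2:M(19) | bus: BusUpgr
[12] P1: store L1 := 79 | P0:I, P1:M(79), P2:I | bus: BusRdX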